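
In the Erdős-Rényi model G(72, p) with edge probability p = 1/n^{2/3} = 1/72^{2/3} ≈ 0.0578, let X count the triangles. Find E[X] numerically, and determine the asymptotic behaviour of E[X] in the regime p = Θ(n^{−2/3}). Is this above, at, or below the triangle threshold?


Number of potential triangles: C(72, 3) = 59640.
Each occurs with probability p³ ≈ (0.0578)³ ≈ 1.92901e-04.
By linearity: E[X] = C(72, 3)·p³ ≈ 59640 · 1.92901e-04 ≈ 11.505.
Since α = 2/3 < 1, p = c/n^{2/3} ≫ 1/n is above the triangle threshold p ~ 1/n. Asymptotically E[X] ~ (c³/6)·n^{3(1−α)} = (1³/6)·n^{1} → ∞; triangles are abundant w.h.p.

E[X] ≈ 11.505; in regime p = Θ(1/n^{2/3}) E[X] diverges (above the triangle threshold p ~ 1/n).


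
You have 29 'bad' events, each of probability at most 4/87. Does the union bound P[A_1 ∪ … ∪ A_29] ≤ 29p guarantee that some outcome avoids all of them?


Union bound: P[∪_{i=1}^{29} A_i] ≤ Σ_i P[A_i] ≤ 29·p = 29·(4/87) = 4/3.
Numerically: 4/3 ≈ 1.3333333.
Is 4/3 < 1? NO.
Since the bound 4/3 is ≥ 1, the union bound is uninformative here; it does NOT by itself certify existence.

29·p = 4/3 ≈ 1.3333333; existence NOT certified by the union bound.


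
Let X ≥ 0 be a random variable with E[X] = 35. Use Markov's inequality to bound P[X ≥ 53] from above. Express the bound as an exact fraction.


μ = E[X] = 35, a = 53.
Markov: P[X ≥ 53] ≤ μ/a = (35)/53 = 35/53.
Numerically: ≈ 0.660377.
(Since a = 53 > μ = 35.000000, the bound 35/53 is < 1 and informative.)

P[X ≥ 53] ≤ 35/53 ≈ 0.660377.


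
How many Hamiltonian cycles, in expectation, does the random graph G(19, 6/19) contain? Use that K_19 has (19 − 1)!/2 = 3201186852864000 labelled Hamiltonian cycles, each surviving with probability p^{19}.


K_19 has (19 − 1)!/2 = 3201186852864000 labelled Hamiltonian cycles.
For each such Hamiltonian cycle H, let X_H = 1 if all 19 edges of H are present in G. Then P[X_H = 1] = p^{19} = (6/19)^{19} = 609359740010496/1978419655660313589123979.
By linearity of expectation: E[X] = Σ_H E[X_H] = 3201186852864000 · p^{19} = 3201186852864000 · 609359740010496/1978419655660313589123979 = 1950674388386224952567660544000/1978419655660313589123979.
Numerically: E[X] ≈ 9.8598e+05.

E[X] = 3201186852864000 · (6/19)^{19} = 1950674388386224952567660544000/1978419655660313589123979 ≈ 9.8598e+05.


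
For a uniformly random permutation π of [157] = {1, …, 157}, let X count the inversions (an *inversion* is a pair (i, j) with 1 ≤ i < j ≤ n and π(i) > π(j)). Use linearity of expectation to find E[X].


Write X = Σ X_I over the C(157, 2) = 12246 pairs i < j, with X_I the indicator of one inversion.
There are 12246 indicators.
For each fixed pair i < j, the values π(i) and π(j) are two distinct elements of {1, …, 157} in uniformly random order; by symmetry P[π(i) > π(j)] = 1/2.
By linearity: E[X] = 12246 · (1/2) = C(157, 2) · (1/2) = 12246/2 = 6123 ≈ 6123.0000.

E[X] = 6123 = 6123.0000.


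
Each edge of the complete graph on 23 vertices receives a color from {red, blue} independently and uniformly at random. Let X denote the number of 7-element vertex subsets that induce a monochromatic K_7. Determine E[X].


Let X = Σ_S X_S over the C(23, 7) = 245157 subsets S of size 7, where X_S = 1 if the K_7 on S is monochromatic.
For a fixed S, the K_7 on S has C(7, 2) = 21 edges. P[all 21 edges red] = (1/2)^21, and likewise for blue, so P[monochromatic] = 2·(1/2)^21 = 2^{1 − 21} = 1/1048576.
By linearity: E[X] = C(23, 7) · 2^{1 − 21} = 245157 · 1/1048576 = 245157/1048576.
Numerically: E[X] ≈ 0.2338.

E[X] = C(23,7)·2^(1−C(7,2)) = 245157/1048576 ≈ 0.2338.


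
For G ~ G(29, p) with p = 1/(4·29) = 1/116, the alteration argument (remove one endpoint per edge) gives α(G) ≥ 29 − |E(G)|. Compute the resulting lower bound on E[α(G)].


E[|E(G)|] = C(29, 2)·p = 406 · (1/116) = 7/2.
E[α(G)] ≥ n − E[|E(G)|] = 29 − 7/2 = 51/2.
Numerically: ≈ 25.500000.
(This is only a lower bound; the true E[α(G)] may be larger.)

E[α(G)] ≥ 51/2 ≈ 25.500000.


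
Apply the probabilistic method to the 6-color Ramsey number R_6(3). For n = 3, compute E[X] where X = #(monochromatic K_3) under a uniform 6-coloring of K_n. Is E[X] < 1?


E[X] = C(3, 3) · 6^{1 − 3} = 1 · 6^{−2} = 1/36.
As a reduced fraction: E[X] = 1/36 ≈ 0.028.
Is E[X] < 1? YES.
Since E[X] < 1, there exists a 6-coloring of K_{3} with no monochromatic K_3; hence R_6(3) > 3.

E[X] = 1/36 ≈ 0.028; E[X] < 1, so R_6(3) > 3.


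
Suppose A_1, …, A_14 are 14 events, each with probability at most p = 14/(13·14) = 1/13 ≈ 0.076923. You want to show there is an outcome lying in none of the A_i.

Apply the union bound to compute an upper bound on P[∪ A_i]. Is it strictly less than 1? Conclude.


Union bound: P[∪_{i=1}^{14} A_i] ≤ Σ_i P[A_i] ≤ 14·p = 14·(1/13) = 14/13.
Numerically: 14/13 ≈ 1.076923.
Is 14/13 < 1? NO.
Since the bound 14/13 is ≥ 1, the union bound is uninformative here; it does NOT by itself certify existence.

14·p = 14/13 ≈ 1.076923; existence NOT certified by the union bound.


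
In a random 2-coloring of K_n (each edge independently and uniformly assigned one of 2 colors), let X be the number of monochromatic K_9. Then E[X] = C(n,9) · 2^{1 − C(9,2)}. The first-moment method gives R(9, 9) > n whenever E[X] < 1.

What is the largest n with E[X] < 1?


We need C(n, 9) · 2^{1 − 36} < 1, i.e. C(n, 9) < 2^{36 − 1} = 34359738368.
Check values of n near the boundary:
  n = 63: C(63, 9) = 23667689815; 23667689815 < 34359738368? YES
  n = 64: C(64, 9) = 27540584512; 27540584512 < 34359738368? YES
  n = 65: C(65, 9) = 31966749880; 31966749880 < 34359738368? YES
  n = 66: C(66, 9) = 37014131440; 37014131440 < 34359738368? NO
The largest n with C(n, 9) < 34359738368 is n = 65 (where E[X] = 3995843735/4294967296 ≈ 0.9303549). Hence R(9, 9) > 65, i.e. R(9, 9) ≥ 66.

Largest n = 65; hence R(9, 9) > 65.


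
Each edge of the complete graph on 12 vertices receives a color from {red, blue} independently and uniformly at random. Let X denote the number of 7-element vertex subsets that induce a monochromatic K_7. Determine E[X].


Let X = Σ_S X_S over the C(12, 7) = 792 subsets S of size 7, where X_S = 1 if the K_7 on S is monochromatic.
For a fixed S, the K_7 on S has C(7, 2) = 21 edges. P[all 21 edges red] = (1/2)^21, and likewise for blue, so P[monochromatic] = 2·(1/2)^21 = 2^{1 − 21} = 1/1048576.
By linearity: E[X] = C(12, 7) · 2^{1 − 21} = 792 · 1/1048576 = 99/131072.
Numerically: E[X] ≈ 0.00076.

E[X] = C(12,7)·2^(1−C(7,2)) = 99/131072 ≈ 0.00076.


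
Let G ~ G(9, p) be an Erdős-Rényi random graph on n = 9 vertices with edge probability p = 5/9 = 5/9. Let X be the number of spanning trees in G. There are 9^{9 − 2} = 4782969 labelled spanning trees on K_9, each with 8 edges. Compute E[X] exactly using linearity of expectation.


K_9 has 9^{9 − 2} = 4782969 labelled spanning trees.
For each such spanning tree H, let X_H = 1 if all 8 edges of H are present in G. Then P[X_H = 1] = p^{8} = (5/9)^{8} = 390625/43046721.
By linearity of expectation: E[X] = Σ_H E[X_H] = 4782969 · p^{8} = 4782969 · 390625/43046721 = 390625/9.
Numerically: E[X] ≈ 4.34e+04.

E[X] = 4782969 · (5/9)^{8} = 390625/9 ≈ 4.34e+04.


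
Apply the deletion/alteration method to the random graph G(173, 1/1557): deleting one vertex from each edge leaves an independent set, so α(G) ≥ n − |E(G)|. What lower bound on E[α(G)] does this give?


E[|E(G)|] = C(173, 2)·p = 14878 · (1/1557) = 86/9.
E[α(G)] ≥ n − E[|E(G)|] = 173 − 86/9 = 1471/9.
Numerically: ≈ 163.444444.
(This is only a lower bound; the true E[α(G)] may be larger.)

E[α(G)] ≥ 1471/9 ≈ 163.444444.


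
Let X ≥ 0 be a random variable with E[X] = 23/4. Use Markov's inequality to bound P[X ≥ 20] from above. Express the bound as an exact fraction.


μ = E[X] = 23/4, a = 20.
Markov: P[X ≥ 20] ≤ μ/a = (23/4)/20 = 23/80.
Numerically: ≈ 0.287500.
(Since a = 20 > μ = 5.750000, the bound 23/80 is < 1 and informative.)

P[X ≥ 20] ≤ 23/80 ≈ 0.287500.


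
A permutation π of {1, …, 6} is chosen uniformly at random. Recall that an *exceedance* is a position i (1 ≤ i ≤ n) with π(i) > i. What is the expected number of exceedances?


Write X = Σ_{i=1}^{6} X_i, where X_i = 1_{π(i) > i}.
For each fixed i, π(i) is uniform over {1, …, 6} (marginal of a uniform permutation), so P[π(i) > i] = (n − i)/n. Summing: Σ_{i=1}^{6} (n − i)/n = (0 + 1 + … + 5)/6 = 6(6 − 1)/(2·6) = (6 − 1)/2.
Hence E[X] = Σ_{i=1}^{6} (6 − i)/6 = 5/2 ≈ 2.500.

E[X] = 5/2 = 2.500.


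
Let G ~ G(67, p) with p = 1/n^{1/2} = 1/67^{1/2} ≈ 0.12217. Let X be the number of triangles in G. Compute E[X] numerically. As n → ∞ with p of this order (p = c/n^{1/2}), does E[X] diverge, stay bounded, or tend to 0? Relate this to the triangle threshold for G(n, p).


Number of potential triangles: C(67, 3) = 47905.
Each occurs with probability p³ ≈ (0.12217)³ ≈ 1.8234245e-03.
By linearity: E[X] = C(67, 3)·p³ ≈ 47905 · 1.8234245e-03 ≈ 87.35115.
Since α = 1/2 < 1, p = c/n^{1/2} ≫ 1/n is above the triangle threshold p ~ 1/n. Asymptotically E[X] ~ (c³/6)·n^{3(1−α)} = (1³/6)·n^{1.5} → ∞; triangles are abundant w.h.p.

E[X] ≈ 87.35115; in regime p = Θ(1/n^{1/2}) E[X] diverges (above the triangle threshold p ~ 1/n).


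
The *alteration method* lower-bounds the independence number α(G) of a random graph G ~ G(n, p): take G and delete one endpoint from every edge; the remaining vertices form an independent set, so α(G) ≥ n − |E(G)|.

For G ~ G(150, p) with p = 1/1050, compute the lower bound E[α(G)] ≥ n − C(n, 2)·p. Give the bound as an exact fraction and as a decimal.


E[|E(G)|] = C(150, 2)·p = 11175 · (1/1050) = 149/14.
E[α(G)] ≥ n − E[|E(G)|] = 150 − 149/14 = 1951/14.
Numerically: ≈ 139.35714.
(This is only a lower bound; the true E[α(G)] may be larger.)

E[α(G)] ≥ 1951/14 ≈ 139.35714.


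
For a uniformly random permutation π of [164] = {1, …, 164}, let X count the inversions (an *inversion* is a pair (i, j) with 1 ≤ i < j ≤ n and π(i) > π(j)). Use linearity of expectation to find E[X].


Write X = Σ X_I over the C(164, 2) = 13366 pairs i < j, with X_I the indicator of one inversion.
There are 13366 indicators.
For each fixed pair i < j, the values π(i) and π(j) are two distinct elements of {1, …, 164} in uniformly random order; by symmetry P[π(i) > π(j)] = 1/2.
By linearity: E[X] = 13366 · (1/2) = C(164, 2) · (1/2) = 13366/2 = 6683 ≈ 6683.000.

E[X] = 6683 = 6683.000.


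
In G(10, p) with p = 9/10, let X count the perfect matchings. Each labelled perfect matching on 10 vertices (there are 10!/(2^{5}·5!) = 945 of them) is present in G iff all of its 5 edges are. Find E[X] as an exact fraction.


K_10 has 10!/(2^{5}·5!) = 945 labelled perfect matchings.
For each such perfect matching H, let X_H = 1 if all 5 edges of H are present in G. Then P[X_H = 1] = p^{5} = (9/10)^{5} = 59049/100000.
By linearity of expectation: E[X] = Σ_H E[X_H] = 945 · p^{5} = 945 · 59049/100000 = 11160261/20000.
Numerically: E[X] ≈ 558.01.

E[X] = 945 · (9/10)^{5} = 11160261/20000 ≈ 558.01.


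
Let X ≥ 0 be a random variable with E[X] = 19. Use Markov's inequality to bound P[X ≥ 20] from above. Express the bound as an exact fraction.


μ = E[X] = 19, a = 20.
Markov: P[X ≥ 20] ≤ μ/a = (19)/20 = 19/20.
Numerically: ≈ 0.950000.
(Since a = 20 > μ = 19.000000, the bound 19/20 is < 1 and informative.)

P[X ≥ 20] ≤ 19/20 ≈ 0.950000.


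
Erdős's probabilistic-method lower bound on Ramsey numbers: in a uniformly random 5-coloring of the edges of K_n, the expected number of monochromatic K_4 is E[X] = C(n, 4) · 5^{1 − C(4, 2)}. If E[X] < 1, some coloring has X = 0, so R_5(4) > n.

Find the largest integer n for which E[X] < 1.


We need C(n, 4) · 5^{1 − 6} < 1, i.e. C(n, 4) < 5^{6 − 1} = 3125.
Check values of n near the boundary:
  n = 12: C(12, 4) = 495; 495 < 3125? YES
  n = 13: C(13, 4) = 715; 715 < 3125? YES
  n = 14: C(14, 4) = 1001; 1001 < 3125? YES
  n = 15: C(15, 4) = 1365; 1365 < 3125? YES
  n = 16: C(16, 4) = 1820; 1820 < 3125? YES
  n = 17: C(17, 4) = 2380; 2380 < 3125? YES
  n = 18: C(18, 4) = 3060; 3060 < 3125? YES
  n = 19: C(19, 4) = 3876; 3876 < 3125? NO
  n = 20: C(20, 4) = 4845; 4845 < 3125? NO
  n = 21: C(21, 4) = 5985; 5985 < 3125? NO
The largest n with C(n, 4) < 3125 is n = 18 (where E[X] = 612/625 ≈ 0.9792000). Hence R_5(4) > 18, i.e. R_5(4) ≥ 19.

Largest n = 18; hence R_5(4) > 18.


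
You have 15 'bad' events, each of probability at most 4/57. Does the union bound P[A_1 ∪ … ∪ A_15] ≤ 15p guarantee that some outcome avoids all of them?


Union bound: P[∪_{i=1}^{15} A_i] ≤ Σ_i P[A_i] ≤ 15·p = 15·(4/57) = 20/19.
Numerically: 20/19 ≈ 1.0526.
Is 20/19 < 1? NO.
Since the bound 20/19 is ≥ 1, the union bound is uninformative here; it does NOT by itself certify existence.

15·p = 20/19 ≈ 1.0526; existence NOT certified by the union bound.


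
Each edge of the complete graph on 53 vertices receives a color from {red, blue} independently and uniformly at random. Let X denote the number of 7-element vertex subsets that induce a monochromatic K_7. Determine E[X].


Let X = Σ_S X_S over the C(53, 7) = 154143080 subsets S of size 7, where X_S = 1 if the K_7 on S is monochromatic.
For a fixed S, the K_7 on S has C(7, 2) = 21 edges. P[all 21 edges red] = (1/2)^21, and likewise for blue, so P[monochromatic] = 2·(1/2)^21 = 2^{1 − 21} = 1/1048576.
By linearity of expectation: E[X] = C(53, 7) · 2^{1 − 21} = 154143080 · 1/1048576 = 19267885/131072.
Numerically: E[X] ≈ 147.002.

E[X] = C(53,7)·2^(1−C(7,2)) = 19267885/131072 ≈ 147.002.


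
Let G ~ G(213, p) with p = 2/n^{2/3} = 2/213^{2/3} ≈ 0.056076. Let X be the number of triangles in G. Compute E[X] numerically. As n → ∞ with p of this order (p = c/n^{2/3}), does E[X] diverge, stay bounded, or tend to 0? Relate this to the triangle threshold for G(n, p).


Number of potential triangles: C(213, 3) = 1587986.
Each occurs with probability p³ ≈ (0.056076)³ ≈ 1.76331857e-04.
By linearity: E[X] = C(213, 3)·p³ ≈ 1587986 · 1.76331857e-04 ≈ 280.012520.
Since α = 2/3 < 1, p = c/n^{2/3} ≫ 1/n is above the triangle threshold p ~ 1/n. Asymptotically E[X] ~ (c³/6)·n^{3(1−α)} = (2³/6)·n^{1} → ∞; triangles are abundant w.h.p.

E[X] ≈ 280.012520; in regime p = Θ(1/n^{2/3}) E[X] diverges (above the triangle threshold p ~ 1/n).


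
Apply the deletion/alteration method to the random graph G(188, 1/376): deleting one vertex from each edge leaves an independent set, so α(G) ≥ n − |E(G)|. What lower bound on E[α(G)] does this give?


E[|E(G)|] = C(188, 2)·p = 17578 · (1/376) = 187/4.
E[α(G)] ≥ n − E[|E(G)|] = 188 − 187/4 = 565/4.
Numerically: ≈ 141.250000.
(This is only a lower bound; the true E[α(G)] may be larger.)

E[α(G)] ≥ 565/4 ≈ 141.250000.


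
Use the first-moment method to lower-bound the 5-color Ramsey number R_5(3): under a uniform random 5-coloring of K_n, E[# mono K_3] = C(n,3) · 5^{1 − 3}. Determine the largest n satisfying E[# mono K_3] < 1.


We need C(n, 3) · 5^{1 − 3} < 1, i.e. C(n, 3) < 5^{3 − 1} = 25.
Check values of n near the boundary:
  n = 3: C(3, 3) = 1; 1 < 25? YES
  n = 4: C(4, 3) = 4; 4 < 25? YES
  n = 5: C(5, 3) = 10; 10 < 25? YES
  n = 6: C(6, 3) = 20; 20 < 25? YES
  n = 7: C(7, 3) = 35; 35 < 25? NO
  n = 8: C(8, 3) = 56; 56 < 25? NO
The largest n with C(n, 3) < 25 is n = 6 (where E[X] = 4/5 ≈ 0.8000). Hence R_5(3) > 6, i.e. R_5(3) ≥ 7.

Largest n = 6; hence R_5(3) > 6.


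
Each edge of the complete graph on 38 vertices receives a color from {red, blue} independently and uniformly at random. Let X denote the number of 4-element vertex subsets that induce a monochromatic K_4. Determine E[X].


Let X = Σ_S X_S over the C(38, 4) = 73815 subsets S of size 4, where X_S = 1 if the K_4 on S is monochromatic.
For a fixed S, the K_4 on S has C(4, 2) = 6 edges. P[all 6 edges red] = (1/2)^6, and likewise for blue, so P[monochromatic] = 2·(1/2)^6 = 2^{1 − 6} = 1/32.
By linearity: E[X] = C(38, 4) · 2^{1 − 6} = 73815 · 1/32 = 73815/32.
Numerically: E[X] ≈ 2306.718750.

E[X] = C(38,4)·2^(1−C(4,2)) = 73815/32 ≈ 2306.718750.


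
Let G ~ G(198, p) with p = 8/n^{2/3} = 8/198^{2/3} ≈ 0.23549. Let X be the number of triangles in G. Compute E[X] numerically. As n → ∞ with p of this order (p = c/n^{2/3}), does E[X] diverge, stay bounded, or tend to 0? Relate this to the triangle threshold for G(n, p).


Number of potential triangles: C(198, 3) = 1274196.
Each occurs with probability p³ ≈ (0.23549)³ ≈ 1.3059892e-02.
By linearity: E[X] = C(198, 3)·p³ ≈ 1274196 · 1.3059892e-02 ≈ 16640.86195.
Since α = 2/3 < 1, p = c/n^{2/3} ≫ 1/n is above the triangle threshold p ~ 1/n. Asymptotically E[X] ~ (c³/6)·n^{3(1−α)} = (8³/6)·n^{1} → ∞; triangles are abundant w.h.p.

E[X] ≈ 16640.86195; in regime p = Θ(1/n^{2/3}) E[X] diverges (above the triangle threshold p ~ 1/n).


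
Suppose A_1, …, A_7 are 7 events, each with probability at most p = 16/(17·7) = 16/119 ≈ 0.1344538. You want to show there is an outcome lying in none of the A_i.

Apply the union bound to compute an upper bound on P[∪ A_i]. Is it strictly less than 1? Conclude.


Union bound: P[∪_{i=1}^{7} A_i] ≤ Σ_i P[A_i] ≤ 7·p = 7·(16/119) = 16/17.
Numerically: 16/17 ≈ 0.9411765.
Is 16/17 < 1? YES.
Since P[∪ A_i] ≤ 16/17 < 1, the complement has P[∩ A_i^c] ≥ 1 − 16/17 = 1/17 > 0, so some outcome avoids every A_i.

7·p = 16/17 ≈ 0.9411765; existence CERTIFIED by the union bound.


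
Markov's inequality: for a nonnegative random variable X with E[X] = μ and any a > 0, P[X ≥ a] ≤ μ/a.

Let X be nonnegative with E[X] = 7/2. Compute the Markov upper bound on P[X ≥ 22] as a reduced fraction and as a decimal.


μ = E[X] = 7/2, a = 22.
Markov: P[X ≥ 22] ≤ μ/a = (7/2)/22 = 7/44.
Numerically: ≈ 0.159091.
(Since a = 22 > μ = 3.500000, the bound 7/44 is < 1 and informative.)

P[X ≥ 22] ≤ 7/44 ≈ 0.159091.


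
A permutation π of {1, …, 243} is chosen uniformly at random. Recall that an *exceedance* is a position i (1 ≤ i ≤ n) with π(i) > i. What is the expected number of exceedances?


Write X = Σ_{i=1}^{243} X_i, where X_i = 1_{π(i) > i}.
For each fixed i, π(i) is uniform over {1, …, 243} (marginal of a uniform permutation), so P[π(i) > i] = (n − i)/n. Summing: Σ_{i=1}^{243} (n − i)/n = (0 + 1 + … + 242)/243 = 243(243 − 1)/(2·243) = (243 − 1)/2.
Hence E[X] = Σ_{i=1}^{243} (243 − i)/243 = 121 ≈ 121.00000.

E[X] = 121 = 121.00000.


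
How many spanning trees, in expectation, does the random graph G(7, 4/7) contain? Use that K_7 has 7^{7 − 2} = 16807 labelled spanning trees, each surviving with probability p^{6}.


K_7 has 7^{7 − 2} = 16807 labelled spanning trees.
For each such spanning tree H, let X_H = 1 if all 6 edges of H are present in G. Then P[X_H = 1] = p^{6} = (4/7)^{6} = 4096/117649.
Summing the indicators: E[X] = Σ_H E[X_H] = 16807 · p^{6} = 16807 · 4096/117649 = 4096/7.
Numerically: E[X] ≈ 585.14.

E[X] = 16807 · (4/7)^{6} = 4096/7 ≈ 585.14.


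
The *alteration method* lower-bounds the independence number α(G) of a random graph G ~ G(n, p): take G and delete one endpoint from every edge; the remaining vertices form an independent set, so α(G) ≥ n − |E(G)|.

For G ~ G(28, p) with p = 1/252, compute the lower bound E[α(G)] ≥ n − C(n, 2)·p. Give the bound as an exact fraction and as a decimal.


E[|E(G)|] = C(28, 2)·p = 378 · (1/252) = 3/2.
E[α(G)] ≥ n − E[|E(G)|] = 28 − 3/2 = 53/2.
Numerically: ≈ 26.500.
(This is only a lower bound; the true E[α(G)] may be larger.)

E[α(G)] ≥ 53/2 ≈ 26.500.


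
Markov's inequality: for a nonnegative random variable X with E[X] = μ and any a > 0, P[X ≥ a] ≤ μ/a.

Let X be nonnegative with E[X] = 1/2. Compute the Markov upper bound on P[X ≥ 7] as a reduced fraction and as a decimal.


μ = E[X] = 1/2, a = 7.
Markov: P[X ≥ 7] ≤ μ/a = (1/2)/7 = 1/14.
Numerically: ≈ 0.071.
(Since a = 7 > μ = 0.500, the bound 1/14 is < 1 and informative.)

P[X ≥ 7] ≤ 1/14 ≈ 0.071.


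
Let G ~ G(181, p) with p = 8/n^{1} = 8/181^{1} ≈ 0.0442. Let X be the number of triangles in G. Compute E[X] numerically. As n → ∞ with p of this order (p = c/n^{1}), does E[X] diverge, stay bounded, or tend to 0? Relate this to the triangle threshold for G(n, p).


Number of potential triangles: C(181, 3) = 971970.
Each occurs with probability p³ ≈ (0.0442)³ ≈ 8.634441e-05.
By linearity: E[X] = C(181, 3)·p³ ≈ 971970 · 8.634441e-05 ≈ 83.9242.
Here α = 1, so p = 8/n is exactly at the triangle threshold p ~ 1/n. Asymptotically E[X] → c³/6 = 8³/6 = 256/3 ≈ 85.3333, a bounded constant. In this regime the triangle count is asymptotically Poisson(c³/6).

E[X] ≈ 83.9242; in regime p = Θ(1/n^{1}) E[X] stays bounded (at the triangle threshold p ~ 1/n).


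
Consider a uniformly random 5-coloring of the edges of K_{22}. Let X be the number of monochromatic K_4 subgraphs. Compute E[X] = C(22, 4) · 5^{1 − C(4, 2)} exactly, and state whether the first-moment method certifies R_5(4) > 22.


E[X] = C(22, 4) · 5^{1 − 6} = 7315 · 5^{−5} = 7315/3125.
As a reduced fraction: E[X] = 1463/625 ≈ 2.34080.
Is E[X] < 1? NO.
Since E[X] ≥ 1, the first-moment bound is inconclusive at n = 22; it does NOT by itself certify R_5(4) > 22.

E[X] = 1463/625 ≈ 2.34080; E[X] ≥ 1; first-moment method inconclusive here.


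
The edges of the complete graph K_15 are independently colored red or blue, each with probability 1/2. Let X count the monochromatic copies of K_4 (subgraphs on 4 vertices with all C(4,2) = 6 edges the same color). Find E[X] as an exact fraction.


Let X = Σ_S X_S over the C(15, 4) = 1365 subsets S of size 4, where X_S = 1 if the K_4 on S is monochromatic.
For a fixed S, the K_4 on S has C(4, 2) = 6 edges. P[all 6 edges red] = (1/2)^6, and likewise for blue, so P[monochromatic] = 2·(1/2)^6 = 2^{1 − 6} = 1/32.
By linearity: E[X] = C(15, 4) · 2^{1 − 6} = 1365 · 1/32 = 1365/32.
Numerically: E[X] ≈ 42.6562.

E[X] = C(15,4)·2^(1−C(4,2)) = 1365/32 ≈ 42.6562.


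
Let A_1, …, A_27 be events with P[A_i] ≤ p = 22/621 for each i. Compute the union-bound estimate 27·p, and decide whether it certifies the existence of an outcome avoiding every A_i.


Union bound: P[∪_{i=1}^{27} A_i] ≤ Σ_i P[A_i] ≤ 27·p = 27·(22/621) = 22/23.
Numerically: 22/23 ≈ 0.9565.
Is 22/23 < 1? YES.
Since P[∪ A_i] ≤ 22/23 < 1, the complement has P[∩ A_i^c] ≥ 1 − 22/23 = 1/23 > 0, so some outcome avoids every A_i.

27·p = 22/23 ≈ 0.9565; existence CERTIFIED by the union bound.


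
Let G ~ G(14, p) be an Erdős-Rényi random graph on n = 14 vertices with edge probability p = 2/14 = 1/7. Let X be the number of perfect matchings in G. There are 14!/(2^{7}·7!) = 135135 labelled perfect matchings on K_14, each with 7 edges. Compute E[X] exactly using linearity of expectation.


K_14 has 14!/(2^{7}·7!) = 135135 labelled perfect matchings.
For each such perfect matching H, let X_H = 1 if all 7 edges of H are present in G. Then P[X_H = 1] = p^{7} = (1/7)^{7} = 1/823543.
By linearity: E[X] = Σ_H E[X_H] = 135135 · p^{7} = 135135 · 1/823543 = 19305/117649.
Numerically: E[X] ≈ 0.164.

E[X] = 135135 · (1/7)^{7} = 19305/117649 ≈ 0.164.


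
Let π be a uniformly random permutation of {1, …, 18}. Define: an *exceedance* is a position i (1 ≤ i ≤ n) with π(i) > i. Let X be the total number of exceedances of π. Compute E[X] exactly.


Write X = Σ_{i=1}^{18} X_i, where X_i = 1_{π(i) > i}.
For each fixed i, π(i) is uniform over {1, …, 18} (marginal of a uniform permutation), so P[π(i) > i] = (n − i)/n. Summing: Σ_{i=1}^{18} (n − i)/n = (0 + 1 + … + 17)/18 = 18(18 − 1)/(2·18) = (18 − 1)/2.
Hence E[X] = Σ_{i=1}^{18} (18 − i)/18 = 17/2 ≈ 8.50000.

E[X] = 17/2 = 8.50000.


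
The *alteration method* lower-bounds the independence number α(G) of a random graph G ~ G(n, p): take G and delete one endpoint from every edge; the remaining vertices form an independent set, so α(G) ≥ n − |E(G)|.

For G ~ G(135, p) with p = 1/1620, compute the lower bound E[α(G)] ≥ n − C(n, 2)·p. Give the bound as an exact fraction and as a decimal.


E[|E(G)|] = C(135, 2)·p = 9045 · (1/1620) = 67/12.
E[α(G)] ≥ n − E[|E(G)|] = 135 − 67/12 = 1553/12.
Numerically: ≈ 129.417.
(This is only a lower bound; the true E[α(G)] may be larger.)

E[α(G)] ≥ 1553/12 ≈ 129.417.


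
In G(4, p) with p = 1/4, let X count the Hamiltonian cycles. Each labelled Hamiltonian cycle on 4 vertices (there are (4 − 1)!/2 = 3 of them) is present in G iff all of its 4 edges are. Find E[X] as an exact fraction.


K_4 has (4 − 1)!/2 = 3 labelled Hamiltonian cycles.
For each such Hamiltonian cycle H, let X_H = 1 if all 4 edges of H are present in G. Then P[X_H = 1] = p^{4} = (1/4)^{4} = 1/256.
By linearity: E[X] = Σ_H E[X_H] = 3 · p^{4} = 3 · 1/256 = 3/256.
Numerically: E[X] ≈ 0.0117.

E[X] = 3 · (1/4)^{4} = 3/256 ≈ 0.0117.


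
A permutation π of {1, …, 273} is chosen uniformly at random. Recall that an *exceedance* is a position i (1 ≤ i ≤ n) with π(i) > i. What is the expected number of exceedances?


Write X = Σ_{i=1}^{273} X_i, where X_i = 1_{π(i) > i}.
For each fixed i, π(i) is uniform over {1, …, 273} (marginal of a uniform permutation), so P[π(i) > i] = (n − i)/n. Summing: Σ_{i=1}^{273} (n − i)/n = (0 + 1 + … + 272)/273 = 273(273 − 1)/(2·273) = (273 − 1)/2.
Hence E[X] = Σ_{i=1}^{273} (273 − i)/273 = 136 ≈ 136.000.

E[X] = 136 = 136.000.


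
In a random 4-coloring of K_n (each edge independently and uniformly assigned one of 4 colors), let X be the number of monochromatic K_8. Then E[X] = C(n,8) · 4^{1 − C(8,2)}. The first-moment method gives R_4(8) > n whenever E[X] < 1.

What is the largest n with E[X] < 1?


We need C(n, 8) · 4^{1 − 28} < 1, i.e. C(n, 8) < 4^{28 − 1} = 18014398509481984.
Check values of n near the boundary:
  n = 406: C(406, 8) = 17082453897995850; 17082453897995850 < 18014398509481984? YES
  n = 407: C(407, 8) = 17424959239309050; 17424959239309050 < 18014398509481984? YES
  n = 408: C(408, 8) = 17773458424095231; 17773458424095231 < 18014398509481984? YES
  n = 409: C(409, 8) = 18128041135797879; 18128041135797879 < 18014398509481984? NO
  n = 410: C(410, 8) = 18488798173326195; 18488798173326195 < 18014398509481984? NO
The largest n with C(n, 8) < 18014398509481984 is n = 408 (where E[X] = 17773458424095231/18014398509481984 ≈ 0.9866). Hence R_4(8) > 408, i.e. R_4(8) ≥ 409.

Largest n = 408; hence R_4(8) > 408.


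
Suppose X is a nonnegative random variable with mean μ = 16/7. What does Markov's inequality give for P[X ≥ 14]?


μ = E[X] = 16/7, a = 14.
Markov: P[X ≥ 14] ≤ μ/a = (16/7)/14 = 8/49.
Numerically: ≈ 0.163.
(Since a = 14 > μ = 2.286, the bound 8/49 is < 1 and informative.)

P[X ≥ 14] ≤ 8/49 ≈ 0.163.


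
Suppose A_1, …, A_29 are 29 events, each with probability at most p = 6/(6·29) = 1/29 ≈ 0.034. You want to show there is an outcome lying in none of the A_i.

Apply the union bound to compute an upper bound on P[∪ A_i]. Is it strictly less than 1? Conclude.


Union bound: P[∪_{i=1}^{29} A_i] ≤ Σ_i P[A_i] ≤ 29·p = 29·(1/29) = 1.
Numerically: 1 ≈ 1.000.
Is 1 < 1? NO.
Since the bound 1 is ≥ 1, the union bound is uninformative here; it does NOT by itself certify existence.

29·p = 1 ≈ 1.000; existence NOT certified by the union bound.


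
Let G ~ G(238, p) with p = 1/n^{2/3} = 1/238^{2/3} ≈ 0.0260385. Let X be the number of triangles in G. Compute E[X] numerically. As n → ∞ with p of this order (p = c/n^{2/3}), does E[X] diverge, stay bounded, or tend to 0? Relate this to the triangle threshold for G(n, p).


Number of potential triangles: C(238, 3) = 2218636.
Each occurs with probability p³ ≈ (0.0260385)³ ≈ 1.76541205e-05.
By linearity: E[X] = C(238, 3)·p³ ≈ 2218636 · 1.76541205e-05 ≈ 39.168067.
Since α = 2/3 < 1, p = c/n^{2/3} ≫ 1/n is above the triangle threshold p ~ 1/n. Asymptotically E[X] ~ (c³/6)·n^{3(1−α)} = (1³/6)·n^{1} → ∞; triangles are abundant w.h.p.

E[X] ≈ 39.168067; in regime p = Θ(1/n^{2/3}) E[X] diverges (above the triangle threshold p ~ 1/n).


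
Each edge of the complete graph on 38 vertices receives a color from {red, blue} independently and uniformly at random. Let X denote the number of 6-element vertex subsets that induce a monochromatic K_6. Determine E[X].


Let X = Σ_S X_S over the C(38, 6) = 2760681 subsets S of size 6, where X_S = 1 if the K_6 on S is monochromatic.
For a fixed S, the K_6 on S has C(6, 2) = 15 edges. P[all 15 edges red] = (1/2)^15, and likewise for blue, so P[monochromatic] = 2·(1/2)^15 = 2^{1 − 15} = 1/16384.
By linearity of expectation: E[X] = C(38, 6) · 2^{1 − 15} = 2760681 · 1/16384 = 2760681/16384.
Numerically: E[X] ≈ 168.4986.

E[X] = C(38,6)·2^(1−C(6,2)) = 2760681/16384 ≈ 168.4986.


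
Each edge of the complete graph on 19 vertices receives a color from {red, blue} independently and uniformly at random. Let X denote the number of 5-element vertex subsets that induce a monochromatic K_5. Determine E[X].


Let X = Σ_S X_S over the C(19, 5) = 11628 subsets S of size 5, where X_S = 1 if the K_5 on S is monochromatic.
For a fixed S, the K_5 on S has C(5, 2) = 10 edges. P[all 10 edges red] = (1/2)^10, and likewise for blue, so P[monochromatic] = 2·(1/2)^10 = 2^{1 − 10} = 1/512.
By linearity: E[X] = C(19, 5) · 2^{1 − 10} = 11628 · 1/512 = 2907/128.
Numerically: E[X] ≈ 22.71094.

E[X] = C(19,5)·2^(1−C(5,2)) = 2907/128 ≈ 22.71094.


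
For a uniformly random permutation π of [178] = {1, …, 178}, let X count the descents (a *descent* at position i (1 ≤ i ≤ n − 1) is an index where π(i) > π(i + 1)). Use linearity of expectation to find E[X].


Write X = Σ X_I over i = 1, …, 177, with X_I the indicator of one descent.
There are 177 indicators.
For each fixed i, the pair (π(i), π(i+1)) is a uniformly random ordered pair of distinct values from {1, …, 178}; by symmetry P[π(i) > π(i+1)] = 1/2.
By linearity: E[X] = 177 · (1/2) = (178 − 1) · (1/2) = 177/2 ≈ 88.5000.

E[X] = 177/2 = 88.5000.


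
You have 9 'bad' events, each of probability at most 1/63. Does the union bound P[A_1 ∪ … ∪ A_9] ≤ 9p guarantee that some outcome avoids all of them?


Union bound: P[∪_{i=1}^{9} A_i] ≤ Σ_i P[A_i] ≤ 9·p = 9·(1/63) = 1/7.
Numerically: 1/7 ≈ 0.142857.
Is 1/7 < 1? YES.
Since P[∪ A_i] ≤ 1/7 < 1, the complement has P[∩ A_i^c] ≥ 1 − 1/7 = 6/7 > 0, so some outcome avoids every A_i.

9·p = 1/7 ≈ 0.142857; existence CERTIFIED by the union bound.


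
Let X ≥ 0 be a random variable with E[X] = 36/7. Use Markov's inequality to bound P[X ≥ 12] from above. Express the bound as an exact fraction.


μ = E[X] = 36/7, a = 12.
Markov: P[X ≥ 12] ≤ μ/a = (36/7)/12 = 3/7.
Numerically: ≈ 0.42857.
(Since a = 12 > μ = 5.14286, the bound 3/7 is < 1 and informative.)

P[X ≥ 12] ≤ 3/7 ≈ 0.42857.


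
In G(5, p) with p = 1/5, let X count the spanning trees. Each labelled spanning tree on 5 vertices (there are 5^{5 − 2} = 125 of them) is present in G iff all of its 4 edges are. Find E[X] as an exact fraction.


K_5 has 5^{5 − 2} = 125 labelled spanning trees.
For each such spanning tree H, let X_H = 1 if all 4 edges of H are present in G. Then P[X_H = 1] = p^{4} = (1/5)^{4} = 1/625.
Summing the indicators: E[X] = Σ_H E[X_H] = 125 · p^{4} = 125 · 1/625 = 1/5.
Numerically: E[X] ≈ 0.2.

E[X] = 125 · (1/5)^{4} = 1/5 ≈ 0.2.


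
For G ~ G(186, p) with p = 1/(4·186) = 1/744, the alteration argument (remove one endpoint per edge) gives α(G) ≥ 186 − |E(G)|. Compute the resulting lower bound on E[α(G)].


E[|E(G)|] = C(186, 2)·p = 17205 · (1/744) = 185/8.
E[α(G)] ≥ n − E[|E(G)|] = 186 − 185/8 = 1303/8.
Numerically: ≈ 162.875000.
(This is only a lower bound; the true E[α(G)] may be larger.)

E[α(G)] ≥ 1303/8 ≈ 162.875000.


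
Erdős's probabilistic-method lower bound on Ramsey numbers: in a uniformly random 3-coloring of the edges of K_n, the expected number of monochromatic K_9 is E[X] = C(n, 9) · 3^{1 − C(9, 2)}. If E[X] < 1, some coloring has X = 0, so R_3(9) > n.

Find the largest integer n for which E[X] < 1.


We need C(n, 9) · 3^{1 − 36} < 1, i.e. C(n, 9) < 3^{36 − 1} = 50031545098999707.
Check values of n near the boundary:
  n = 300: C(300, 9) = 48052241692154700; 48052241692154700 < 50031545098999707? YES
  n = 301: C(301, 9) = 49533303936090975; 49533303936090975 < 50031545098999707? YES
  n = 302: C(302, 9) = 51054804739588650; 51054804739588650 < 50031545098999707? NO
  n = 303: C(303, 9) = 52617706925494425; 52617706925494425 < 50031545098999707? NO
  n = 304: C(304, 9) = 54222992899492560; 54222992899492560 < 50031545098999707? NO
The largest n with C(n, 9) < 50031545098999707 is n = 301 (where E[X] = 16511101312030325/16677181699666569 ≈ 0.9900). Hence R_3(9) > 301, i.e. R_3(9) ≥ 302.

Largest n = 301; hence R_3(9) > 301.


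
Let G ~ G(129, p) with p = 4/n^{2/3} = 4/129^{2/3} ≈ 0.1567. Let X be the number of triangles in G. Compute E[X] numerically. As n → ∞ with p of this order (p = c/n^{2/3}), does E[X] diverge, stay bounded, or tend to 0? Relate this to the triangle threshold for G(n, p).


Number of potential triangles: C(129, 3) = 349504.
Each occurs with probability p³ ≈ (0.1567)³ ≈ 3.845923e-03.
By linearity: E[X] = C(129, 3)·p³ ≈ 349504 · 3.845923e-03 ≈ 1344.1654.
Since α = 2/3 < 1, p = c/n^{2/3} ≫ 1/n is above the triangle threshold p ~ 1/n. Asymptotically E[X] ~ (c³/6)·n^{3(1−α)} = (4³/6)·n^{1} → ∞; triangles are abundant w.h.p.

E[X] ≈ 1344.1654; in regime p = Θ(1/n^{2/3}) E[X] diverges (above the triangle threshold p ~ 1/n).


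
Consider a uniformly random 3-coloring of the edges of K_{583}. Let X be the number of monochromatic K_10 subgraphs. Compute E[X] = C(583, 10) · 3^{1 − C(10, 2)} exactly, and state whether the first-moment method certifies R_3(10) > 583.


E[X] = C(583, 10) · 3^{1 − 45} = 1156690232601431494120 · 3^{−44} = 1156690232601431494120/984770902183611232881.
As a reduced fraction: E[X] = 1156690232601431494120/984770902183611232881 ≈ 1.1745780.
Is E[X] < 1? NO.
Since E[X] ≥ 1, the first-moment bound is inconclusive at n = 583; it does NOT by itself certify R_3(10) > 583.

E[X] = 1156690232601431494120/984770902183611232881 ≈ 1.1745780; E[X] ≥ 1; first-moment method inconclusive here.


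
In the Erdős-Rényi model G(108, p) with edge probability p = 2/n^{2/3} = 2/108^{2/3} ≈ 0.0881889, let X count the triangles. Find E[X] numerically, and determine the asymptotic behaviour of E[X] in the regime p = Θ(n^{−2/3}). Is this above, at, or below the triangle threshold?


Number of potential triangles: C(108, 3) = 204156.
Each occurs with probability p³ ≈ (0.0881889)³ ≈ 6.85871056e-04.
By linearity: E[X] = C(108, 3)·p³ ≈ 204156 · 6.85871056e-04 ≈ 140.024691.
Since α = 2/3 < 1, p = c/n^{2/3} ≫ 1/n is above the triangle threshold p ~ 1/n. Asymptotically E[X] ~ (c³/6)·n^{3(1−α)} = (2³/6)·n^{1} → ∞; triangles are abundant w.h.p.

E[X] ≈ 140.024691; in regime p = Θ(1/n^{2/3}) E[X] diverges (above the triangle threshold p ~ 1/n).


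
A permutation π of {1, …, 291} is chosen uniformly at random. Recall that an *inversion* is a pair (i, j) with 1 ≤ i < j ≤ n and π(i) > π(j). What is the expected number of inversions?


Write X = Σ X_I over the C(291, 2) = 42195 pairs i < j, with X_I the indicator of one inversion.
There are 42195 indicators.
For each fixed pair i < j, the values π(i) and π(j) are two distinct elements of {1, …, 291} in uniformly random order; by symmetry P[π(i) > π(j)] = 1/2.
By linearity: E[X] = 42195 · (1/2) = C(291, 2) · (1/2) = 42195/2 = 42195/2 ≈ 21097.500000.

E[X] = 42195/2 = 21097.500000.


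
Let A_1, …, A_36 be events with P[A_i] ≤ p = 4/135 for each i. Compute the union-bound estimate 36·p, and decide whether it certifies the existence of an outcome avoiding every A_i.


Union bound: P[∪_{i=1}^{36} A_i] ≤ Σ_i P[A_i] ≤ 36·p = 36·(4/135) = 16/15.
Numerically: 16/15 ≈ 1.0666667.
Is 16/15 < 1? NO.
Since the bound 16/15 is ≥ 1, the union bound is uninformative here; it does NOT by itself certify existence.

36·p = 16/15 ≈ 1.0666667; existence NOT certified by the union bound.


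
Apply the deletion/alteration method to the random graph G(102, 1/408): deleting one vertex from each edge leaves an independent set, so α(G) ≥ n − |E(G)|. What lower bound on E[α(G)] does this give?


E[|E(G)|] = C(102, 2)·p = 5151 · (1/408) = 101/8.
E[α(G)] ≥ n − E[|E(G)|] = 102 − 101/8 = 715/8.
Numerically: ≈ 89.37500.
(This is only a lower bound; the true E[α(G)] may be larger.)

E[α(G)] ≥ 715/8 ≈ 89.37500.


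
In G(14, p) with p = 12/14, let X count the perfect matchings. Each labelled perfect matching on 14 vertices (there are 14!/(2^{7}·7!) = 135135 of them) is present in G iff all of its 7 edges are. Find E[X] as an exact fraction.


K_14 has 14!/(2^{7}·7!) = 135135 labelled perfect matchings.
For each such perfect matching H, let X_H = 1 if all 7 edges of H are present in G. Then P[X_H = 1] = p^{7} = (6/7)^{7} = 279936/823543.
By linearity: E[X] = Σ_H E[X_H] = 135135 · p^{7} = 135135 · 279936/823543 = 5404164480/117649.
Numerically: E[X] ≈ 4.593e+04.

E[X] = 135135 · (6/7)^{7} = 5404164480/117649 ≈ 4.593e+04.


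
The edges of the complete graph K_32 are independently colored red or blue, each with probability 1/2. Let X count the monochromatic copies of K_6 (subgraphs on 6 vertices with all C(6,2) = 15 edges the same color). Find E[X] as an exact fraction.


Let X = Σ_S X_S over the C(32, 6) = 906192 subsets S of size 6, where X_S = 1 if the K_6 on S is monochromatic.
For a fixed S, the K_6 on S has C(6, 2) = 15 edges. P[all 15 edges red] = (1/2)^15, and likewise for blue, so P[monochromatic] = 2·(1/2)^15 = 2^{1 − 15} = 1/16384.
Summing: E[X] = C(32, 6) · 2^{1 − 15} = 906192 · 1/16384 = 56637/1024.
Numerically: E[X] ≈ 55.30957.

E[X] = C(32,6)·2^(1−C(6,2)) = 56637/1024 ≈ 55.30957.


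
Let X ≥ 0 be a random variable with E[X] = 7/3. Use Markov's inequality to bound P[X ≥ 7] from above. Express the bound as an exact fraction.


μ = E[X] = 7/3, a = 7.
Markov: P[X ≥ 7] ≤ μ/a = (7/3)/7 = 1/3.
Numerically: ≈ 0.3333.
(Since a = 7 > μ = 2.3333, the bound 1/3 is < 1 and informative.)

P[X ≥ 7] ≤ 1/3 ≈ 0.3333.


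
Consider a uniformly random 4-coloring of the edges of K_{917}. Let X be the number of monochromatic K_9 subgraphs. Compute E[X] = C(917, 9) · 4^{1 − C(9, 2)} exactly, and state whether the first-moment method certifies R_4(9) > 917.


E[X] = C(917, 9) · 4^{1 − 36} = 1214670081818390006810 · 4^{−35} = 1214670081818390006810/1180591620717411303424.
As a reduced fraction: E[X] = 607335040909195003405/590295810358705651712 ≈ 1.02887.
Is E[X] < 1? NO.
Since E[X] ≥ 1, the first-moment bound is inconclusive at n = 917; it does NOT by itself certify R_4(9) > 917.

E[X] = 607335040909195003405/590295810358705651712 ≈ 1.02887; E[X] ≥ 1; first-moment method inconclusive here.


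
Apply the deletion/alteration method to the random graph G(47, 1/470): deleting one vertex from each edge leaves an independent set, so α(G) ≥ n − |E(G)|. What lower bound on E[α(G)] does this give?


E[|E(G)|] = C(47, 2)·p = 1081 · (1/470) = 23/10.
E[α(G)] ≥ n − E[|E(G)|] = 47 − 23/10 = 447/10.
Numerically: ≈ 44.7000.
(This is only a lower bound; the true E[α(G)] may be larger.)

E[α(G)] ≥ 447/10 ≈ 44.7000.


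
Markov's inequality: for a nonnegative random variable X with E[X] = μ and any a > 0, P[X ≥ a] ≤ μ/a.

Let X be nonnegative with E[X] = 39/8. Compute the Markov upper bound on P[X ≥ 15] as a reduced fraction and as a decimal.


μ = E[X] = 39/8, a = 15.
Markov: P[X ≥ 15] ≤ μ/a = (39/8)/15 = 13/40.
Numerically: ≈ 0.32500.
(Since a = 15 > μ = 4.87500, the bound 13/40 is < 1 and informative.)

P[X ≥ 15] ≤ 13/40 ≈ 0.32500.
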